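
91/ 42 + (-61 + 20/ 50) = -1753/ 30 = -58.43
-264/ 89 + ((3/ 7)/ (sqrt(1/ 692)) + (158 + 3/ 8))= 6 * sqrt(173)/ 7 + 110651/ 712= 166.68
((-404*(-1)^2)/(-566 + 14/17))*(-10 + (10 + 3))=5151/2402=2.14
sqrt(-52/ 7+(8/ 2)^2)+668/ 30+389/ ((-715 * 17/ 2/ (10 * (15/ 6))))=23.59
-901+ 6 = -895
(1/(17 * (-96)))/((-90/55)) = 11/29376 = 0.00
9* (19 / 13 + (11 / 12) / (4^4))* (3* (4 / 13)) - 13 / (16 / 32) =-598265 / 43264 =-13.83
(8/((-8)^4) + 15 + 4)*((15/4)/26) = 145935/53248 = 2.74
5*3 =15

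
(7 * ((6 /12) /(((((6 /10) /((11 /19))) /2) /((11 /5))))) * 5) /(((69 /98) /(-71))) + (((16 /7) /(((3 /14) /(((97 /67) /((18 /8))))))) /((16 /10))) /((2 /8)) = -5909328650 /790533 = -7475.12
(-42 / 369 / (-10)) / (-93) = -7 / 57195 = -0.00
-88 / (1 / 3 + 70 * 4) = -264 / 841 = -0.31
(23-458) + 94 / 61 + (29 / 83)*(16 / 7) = -15333917 / 35441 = -432.66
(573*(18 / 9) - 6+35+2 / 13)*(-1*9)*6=-824958 / 13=-63458.31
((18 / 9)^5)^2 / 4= 256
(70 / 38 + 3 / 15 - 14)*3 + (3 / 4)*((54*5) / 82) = -520437 / 15580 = -33.40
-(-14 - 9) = 23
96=96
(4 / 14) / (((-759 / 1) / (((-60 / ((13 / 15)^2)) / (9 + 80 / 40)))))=9000 / 3292289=0.00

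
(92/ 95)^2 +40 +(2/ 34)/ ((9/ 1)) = 56537017/ 1380825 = 40.94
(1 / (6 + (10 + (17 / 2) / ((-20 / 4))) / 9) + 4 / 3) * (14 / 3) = 5524 / 801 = 6.90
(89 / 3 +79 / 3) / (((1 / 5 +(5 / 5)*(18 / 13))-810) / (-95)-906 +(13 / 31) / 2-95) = -21439600 / 379894661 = -0.06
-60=-60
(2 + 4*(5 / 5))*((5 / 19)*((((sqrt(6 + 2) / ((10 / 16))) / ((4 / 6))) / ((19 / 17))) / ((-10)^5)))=-0.00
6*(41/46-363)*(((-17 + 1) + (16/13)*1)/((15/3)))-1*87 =6330.68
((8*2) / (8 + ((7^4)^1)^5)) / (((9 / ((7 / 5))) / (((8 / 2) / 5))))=448 / 17953259916962702025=0.00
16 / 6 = 8 / 3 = 2.67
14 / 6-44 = -41.67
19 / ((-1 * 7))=-19 / 7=-2.71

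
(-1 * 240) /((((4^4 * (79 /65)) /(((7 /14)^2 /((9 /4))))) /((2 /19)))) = -325 /36024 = -0.01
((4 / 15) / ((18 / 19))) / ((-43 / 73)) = -2774 / 5805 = -0.48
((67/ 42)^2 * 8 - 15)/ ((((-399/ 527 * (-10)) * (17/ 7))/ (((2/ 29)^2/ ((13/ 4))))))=586024/ 1374114105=0.00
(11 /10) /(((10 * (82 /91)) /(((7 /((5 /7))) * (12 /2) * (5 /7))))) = 21021 /4100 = 5.13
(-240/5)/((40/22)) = -132/5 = -26.40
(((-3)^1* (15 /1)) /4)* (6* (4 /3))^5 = -368640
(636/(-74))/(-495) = 106/6105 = 0.02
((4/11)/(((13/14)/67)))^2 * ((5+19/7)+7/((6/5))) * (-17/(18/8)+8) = 2288599936/552123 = 4145.09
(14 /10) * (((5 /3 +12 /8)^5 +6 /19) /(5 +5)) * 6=329647759 /1231200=267.75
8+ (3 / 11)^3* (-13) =10297 / 1331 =7.74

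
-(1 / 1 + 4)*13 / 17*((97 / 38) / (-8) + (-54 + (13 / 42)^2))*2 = 472510285 / 1139544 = 414.65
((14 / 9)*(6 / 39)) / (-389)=-28 / 45513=-0.00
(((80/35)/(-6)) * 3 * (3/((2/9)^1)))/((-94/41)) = 2214/329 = 6.73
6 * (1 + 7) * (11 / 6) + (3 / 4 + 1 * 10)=395 / 4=98.75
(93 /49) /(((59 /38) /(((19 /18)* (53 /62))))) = 19133 /17346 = 1.10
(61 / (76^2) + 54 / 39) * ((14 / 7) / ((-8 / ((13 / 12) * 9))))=-314283 / 92416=-3.40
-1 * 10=-10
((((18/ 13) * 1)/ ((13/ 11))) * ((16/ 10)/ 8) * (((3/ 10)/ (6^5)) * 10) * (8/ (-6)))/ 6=-11/ 547560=-0.00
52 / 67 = 0.78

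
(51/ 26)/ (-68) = -3/ 104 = -0.03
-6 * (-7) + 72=114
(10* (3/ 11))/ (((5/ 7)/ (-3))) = -126/ 11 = -11.45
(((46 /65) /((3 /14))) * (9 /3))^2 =414736 /4225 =98.16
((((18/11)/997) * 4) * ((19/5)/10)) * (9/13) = 0.00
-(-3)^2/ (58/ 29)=-9/ 2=-4.50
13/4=3.25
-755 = -755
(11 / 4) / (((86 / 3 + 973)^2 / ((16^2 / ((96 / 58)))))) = 3828 / 9030025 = 0.00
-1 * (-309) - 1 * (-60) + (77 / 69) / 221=5626958 / 15249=369.01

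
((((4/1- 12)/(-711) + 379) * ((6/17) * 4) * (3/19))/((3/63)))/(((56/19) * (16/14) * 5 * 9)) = 1886339/161160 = 11.70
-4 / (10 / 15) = -6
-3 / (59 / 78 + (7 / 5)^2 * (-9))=5850 / 32923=0.18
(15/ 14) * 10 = 75/ 7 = 10.71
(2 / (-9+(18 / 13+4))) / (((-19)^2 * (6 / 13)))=-169 / 50901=-0.00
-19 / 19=-1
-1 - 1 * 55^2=-3026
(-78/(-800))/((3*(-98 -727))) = -13/330000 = -0.00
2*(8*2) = 32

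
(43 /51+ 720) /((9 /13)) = 477919 /459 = 1041.22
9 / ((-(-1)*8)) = 9 / 8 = 1.12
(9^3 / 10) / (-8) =-729 / 80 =-9.11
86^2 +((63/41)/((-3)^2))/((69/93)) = 7396.23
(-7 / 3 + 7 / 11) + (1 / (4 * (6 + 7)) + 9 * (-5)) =-80099 / 1716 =-46.68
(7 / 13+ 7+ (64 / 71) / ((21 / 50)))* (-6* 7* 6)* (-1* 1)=2252616 / 923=2440.54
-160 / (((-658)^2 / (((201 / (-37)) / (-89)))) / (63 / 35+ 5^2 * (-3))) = 588528 / 356437613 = 0.00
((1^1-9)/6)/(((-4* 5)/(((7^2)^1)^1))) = 49/15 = 3.27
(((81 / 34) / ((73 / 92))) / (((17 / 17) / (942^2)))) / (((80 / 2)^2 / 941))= 388905685803 / 248200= 1566904.46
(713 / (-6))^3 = -362467097 / 216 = -1678088.41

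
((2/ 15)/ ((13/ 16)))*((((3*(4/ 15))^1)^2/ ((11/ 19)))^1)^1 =9728/ 53625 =0.18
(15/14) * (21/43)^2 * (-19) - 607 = -2262641/3698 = -611.86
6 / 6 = 1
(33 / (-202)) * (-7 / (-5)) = -231 / 1010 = -0.23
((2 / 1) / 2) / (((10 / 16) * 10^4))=0.00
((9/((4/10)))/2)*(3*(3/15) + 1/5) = 9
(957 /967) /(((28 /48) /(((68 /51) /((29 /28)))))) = 2112 /967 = 2.18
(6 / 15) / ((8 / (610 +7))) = 30.85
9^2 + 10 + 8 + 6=105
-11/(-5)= 11/5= 2.20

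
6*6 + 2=38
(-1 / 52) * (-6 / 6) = 0.02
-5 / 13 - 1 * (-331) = 4298 / 13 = 330.62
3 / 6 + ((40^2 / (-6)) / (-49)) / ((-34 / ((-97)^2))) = -7524701 / 4998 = -1505.54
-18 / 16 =-9 / 8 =-1.12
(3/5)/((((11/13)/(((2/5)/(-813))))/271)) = -26/275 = -0.09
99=99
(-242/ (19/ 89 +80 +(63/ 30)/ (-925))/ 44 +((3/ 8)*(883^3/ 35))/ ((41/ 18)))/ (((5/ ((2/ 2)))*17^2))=1227475092829975069/ 547704819178300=2241.13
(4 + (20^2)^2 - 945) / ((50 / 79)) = 12565661 / 50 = 251313.22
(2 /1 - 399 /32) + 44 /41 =-12327 /1312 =-9.40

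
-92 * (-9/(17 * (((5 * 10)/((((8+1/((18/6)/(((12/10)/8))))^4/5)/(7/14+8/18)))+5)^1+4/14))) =5006985691932/549153706043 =9.12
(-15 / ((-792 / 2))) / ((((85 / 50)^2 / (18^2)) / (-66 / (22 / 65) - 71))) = -3591000 / 3179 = -1129.60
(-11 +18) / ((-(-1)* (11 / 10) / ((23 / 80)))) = 161 / 88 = 1.83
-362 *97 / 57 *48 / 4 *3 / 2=-210684 / 19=-11088.63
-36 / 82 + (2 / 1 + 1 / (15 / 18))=566 / 205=2.76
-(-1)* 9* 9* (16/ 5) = 1296/ 5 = 259.20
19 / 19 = 1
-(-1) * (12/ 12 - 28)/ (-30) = 9/ 10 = 0.90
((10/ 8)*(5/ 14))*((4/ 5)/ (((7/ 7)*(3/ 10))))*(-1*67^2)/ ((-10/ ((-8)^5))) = -367738880/ 21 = -17511375.24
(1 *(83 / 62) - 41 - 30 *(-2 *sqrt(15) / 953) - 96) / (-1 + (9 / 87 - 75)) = 243919 / 136462 - 1740 *sqrt(15) / 2097553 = 1.78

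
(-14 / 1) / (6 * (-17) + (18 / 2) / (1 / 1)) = 14 / 93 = 0.15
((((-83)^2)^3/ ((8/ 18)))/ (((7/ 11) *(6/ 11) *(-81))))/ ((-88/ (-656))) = -147450108389419/ 756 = -195039825911.93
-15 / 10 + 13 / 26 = -1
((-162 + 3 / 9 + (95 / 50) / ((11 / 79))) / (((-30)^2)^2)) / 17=-48847 / 4544100000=-0.00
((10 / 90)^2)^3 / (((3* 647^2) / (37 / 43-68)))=-2887 / 28698112138401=-0.00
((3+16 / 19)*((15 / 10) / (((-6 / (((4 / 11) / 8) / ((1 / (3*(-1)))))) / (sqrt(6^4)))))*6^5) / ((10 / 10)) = 7663248 / 209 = 36666.26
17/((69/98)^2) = 163268/4761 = 34.29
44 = 44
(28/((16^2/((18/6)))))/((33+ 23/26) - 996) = -273/800480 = -0.00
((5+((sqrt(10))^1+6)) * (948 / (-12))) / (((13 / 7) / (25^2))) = -376525.94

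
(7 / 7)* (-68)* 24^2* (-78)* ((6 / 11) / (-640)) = -143208 / 55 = -2603.78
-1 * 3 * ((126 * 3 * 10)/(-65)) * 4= 9072/13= 697.85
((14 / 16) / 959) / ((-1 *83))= -1 / 90968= -0.00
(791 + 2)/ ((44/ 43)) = 34099/ 44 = 774.98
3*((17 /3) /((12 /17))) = 289 /12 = 24.08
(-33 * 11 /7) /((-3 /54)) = 6534 /7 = 933.43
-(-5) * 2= 10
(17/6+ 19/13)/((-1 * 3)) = -335/234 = -1.43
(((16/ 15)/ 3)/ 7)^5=1048576/ 3101364196875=0.00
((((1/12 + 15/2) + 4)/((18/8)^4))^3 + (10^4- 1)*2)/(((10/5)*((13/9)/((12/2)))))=152497402523677162/3671583974253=41534.50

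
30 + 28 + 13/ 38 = 2217/ 38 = 58.34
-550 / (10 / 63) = -3465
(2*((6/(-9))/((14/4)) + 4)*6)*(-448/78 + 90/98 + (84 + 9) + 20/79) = 4271960960/1056783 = 4042.42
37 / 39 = 0.95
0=0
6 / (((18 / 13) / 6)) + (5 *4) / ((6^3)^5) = 3056202399749 / 117546246144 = 26.00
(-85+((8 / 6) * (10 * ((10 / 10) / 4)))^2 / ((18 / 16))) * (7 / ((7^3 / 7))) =-6085 / 567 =-10.73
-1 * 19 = -19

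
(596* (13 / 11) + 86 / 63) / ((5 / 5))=489070 / 693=705.73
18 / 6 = 3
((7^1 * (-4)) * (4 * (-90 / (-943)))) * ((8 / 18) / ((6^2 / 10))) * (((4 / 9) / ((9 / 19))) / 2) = -425600 / 687447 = -0.62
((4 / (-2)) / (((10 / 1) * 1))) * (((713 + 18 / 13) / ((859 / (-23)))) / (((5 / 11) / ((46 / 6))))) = 54041053 / 837525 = 64.52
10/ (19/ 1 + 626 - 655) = -1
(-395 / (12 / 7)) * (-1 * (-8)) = -5530 / 3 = -1843.33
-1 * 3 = -3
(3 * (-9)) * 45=-1215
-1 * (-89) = 89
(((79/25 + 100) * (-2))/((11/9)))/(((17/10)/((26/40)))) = -301743/4675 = -64.54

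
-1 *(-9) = 9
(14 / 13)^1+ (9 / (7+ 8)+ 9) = 694 / 65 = 10.68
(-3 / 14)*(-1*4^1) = 0.86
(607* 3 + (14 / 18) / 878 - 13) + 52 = 14697727 / 7902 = 1860.00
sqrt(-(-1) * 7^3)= 7 * sqrt(7)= 18.52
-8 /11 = -0.73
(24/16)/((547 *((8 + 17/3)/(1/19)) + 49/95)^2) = 243675/3277403614995848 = 0.00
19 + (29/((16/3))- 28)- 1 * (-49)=727/16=45.44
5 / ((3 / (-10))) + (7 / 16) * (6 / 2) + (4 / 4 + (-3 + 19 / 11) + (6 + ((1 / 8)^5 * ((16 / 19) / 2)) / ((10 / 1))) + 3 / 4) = -227975647 / 25681920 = -8.88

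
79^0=1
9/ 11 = 0.82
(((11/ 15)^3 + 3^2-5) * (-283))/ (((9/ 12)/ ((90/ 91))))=-33577384/ 20475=-1639.92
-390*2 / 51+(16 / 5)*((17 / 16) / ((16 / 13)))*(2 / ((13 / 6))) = -4333 / 340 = -12.74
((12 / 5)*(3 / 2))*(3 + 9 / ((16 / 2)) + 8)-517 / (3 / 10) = -100781 / 60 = -1679.68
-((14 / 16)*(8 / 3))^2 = -49 / 9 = -5.44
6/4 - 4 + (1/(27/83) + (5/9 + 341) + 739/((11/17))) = 881627/594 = 1484.22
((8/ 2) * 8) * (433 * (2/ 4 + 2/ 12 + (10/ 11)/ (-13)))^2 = 393192931328/ 184041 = 2136442.05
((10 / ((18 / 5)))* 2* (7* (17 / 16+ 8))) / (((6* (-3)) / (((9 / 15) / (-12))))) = 5075 / 5184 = 0.98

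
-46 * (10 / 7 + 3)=-1426 / 7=-203.71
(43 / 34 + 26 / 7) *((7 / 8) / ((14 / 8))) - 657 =-311547 / 476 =-654.51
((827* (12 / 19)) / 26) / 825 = 1654 / 67925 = 0.02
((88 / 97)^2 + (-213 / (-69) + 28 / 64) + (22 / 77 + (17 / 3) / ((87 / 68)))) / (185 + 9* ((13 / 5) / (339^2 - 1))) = 316739374214575 / 6465979499266602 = 0.05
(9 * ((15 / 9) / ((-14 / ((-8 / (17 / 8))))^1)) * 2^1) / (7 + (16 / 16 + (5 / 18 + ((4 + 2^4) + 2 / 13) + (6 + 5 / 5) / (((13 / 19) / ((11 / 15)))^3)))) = 14236560000 / 65383893239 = 0.22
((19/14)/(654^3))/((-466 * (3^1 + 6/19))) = -361/114970851219168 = -0.00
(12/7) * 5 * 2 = 120/7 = 17.14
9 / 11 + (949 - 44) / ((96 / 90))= 149469 / 176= 849.26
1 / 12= 0.08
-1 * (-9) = 9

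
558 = 558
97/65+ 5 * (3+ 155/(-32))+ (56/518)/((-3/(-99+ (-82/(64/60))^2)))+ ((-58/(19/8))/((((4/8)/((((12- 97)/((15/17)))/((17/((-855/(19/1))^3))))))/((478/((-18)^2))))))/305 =-10900925781903/89196640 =-122212.29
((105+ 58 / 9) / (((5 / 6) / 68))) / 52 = 34102 / 195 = 174.88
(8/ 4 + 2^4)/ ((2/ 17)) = 153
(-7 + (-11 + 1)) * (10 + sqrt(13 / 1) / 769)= -170 - 17 * sqrt(13) / 769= -170.08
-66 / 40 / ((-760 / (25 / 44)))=3 / 2432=0.00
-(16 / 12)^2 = -16 / 9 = -1.78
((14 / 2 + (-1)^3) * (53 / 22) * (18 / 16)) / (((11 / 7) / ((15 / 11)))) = 150255 / 10648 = 14.11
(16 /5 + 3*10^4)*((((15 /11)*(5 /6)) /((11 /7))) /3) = 2625280 /363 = 7232.18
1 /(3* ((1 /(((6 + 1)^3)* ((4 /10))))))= 45.73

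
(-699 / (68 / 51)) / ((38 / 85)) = -178245 / 152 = -1172.66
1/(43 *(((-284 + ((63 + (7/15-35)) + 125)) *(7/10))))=-75/294679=-0.00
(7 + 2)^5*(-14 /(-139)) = 826686 /139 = 5947.38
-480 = -480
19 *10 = 190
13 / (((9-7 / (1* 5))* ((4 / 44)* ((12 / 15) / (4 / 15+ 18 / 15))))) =7865 / 228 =34.50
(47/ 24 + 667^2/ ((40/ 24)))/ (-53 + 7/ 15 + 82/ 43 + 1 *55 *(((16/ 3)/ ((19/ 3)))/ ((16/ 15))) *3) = 26170342531/ 7807592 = 3351.91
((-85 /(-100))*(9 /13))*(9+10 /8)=6273 /1040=6.03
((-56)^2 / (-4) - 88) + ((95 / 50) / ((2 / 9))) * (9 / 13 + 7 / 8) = -1785887 / 2080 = -858.60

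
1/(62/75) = 75/62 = 1.21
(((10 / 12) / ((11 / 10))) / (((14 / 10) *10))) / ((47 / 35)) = 125 / 3102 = 0.04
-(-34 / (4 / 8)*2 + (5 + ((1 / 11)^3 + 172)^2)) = -52178243998 / 1771561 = -29453.26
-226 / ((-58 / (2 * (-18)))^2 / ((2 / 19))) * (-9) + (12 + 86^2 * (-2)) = -234851588 / 15979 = -14697.51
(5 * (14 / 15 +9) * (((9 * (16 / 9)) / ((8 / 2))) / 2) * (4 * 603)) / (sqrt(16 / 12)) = 119796 * sqrt(3) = 207492.76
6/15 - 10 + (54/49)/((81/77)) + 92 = 8762/105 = 83.45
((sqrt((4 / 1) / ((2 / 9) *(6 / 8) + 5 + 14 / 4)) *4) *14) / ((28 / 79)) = 107.34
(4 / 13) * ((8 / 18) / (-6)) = -0.02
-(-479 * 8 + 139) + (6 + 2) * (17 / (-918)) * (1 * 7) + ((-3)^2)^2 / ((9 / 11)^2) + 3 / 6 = 3813.46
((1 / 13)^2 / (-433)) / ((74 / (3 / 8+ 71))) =-571 / 43320784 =-0.00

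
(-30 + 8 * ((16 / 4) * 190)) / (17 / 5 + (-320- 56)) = -30250 / 1863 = -16.24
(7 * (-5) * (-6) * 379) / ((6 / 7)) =92855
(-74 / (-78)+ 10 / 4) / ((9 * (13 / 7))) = 1883 / 9126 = 0.21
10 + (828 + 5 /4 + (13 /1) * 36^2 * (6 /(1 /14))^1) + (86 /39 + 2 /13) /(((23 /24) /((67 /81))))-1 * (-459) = 1416532.29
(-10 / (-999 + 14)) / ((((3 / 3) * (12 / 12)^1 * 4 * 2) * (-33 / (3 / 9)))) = -1 / 78012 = -0.00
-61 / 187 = -0.33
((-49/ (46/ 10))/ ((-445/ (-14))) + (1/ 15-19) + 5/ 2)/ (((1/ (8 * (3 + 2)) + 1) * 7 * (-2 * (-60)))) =-1029751/ 52874010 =-0.02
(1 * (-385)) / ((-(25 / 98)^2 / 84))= 62118672 / 125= 496949.38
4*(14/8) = 7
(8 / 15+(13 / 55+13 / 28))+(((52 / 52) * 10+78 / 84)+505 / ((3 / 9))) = 7055491 / 4620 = 1527.16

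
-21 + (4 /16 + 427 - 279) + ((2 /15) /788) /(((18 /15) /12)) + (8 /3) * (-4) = 91869 /788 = 116.59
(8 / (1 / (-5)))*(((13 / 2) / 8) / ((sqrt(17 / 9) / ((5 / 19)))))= -975*sqrt(17) / 646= -6.22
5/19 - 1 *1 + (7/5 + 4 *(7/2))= 1393/95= 14.66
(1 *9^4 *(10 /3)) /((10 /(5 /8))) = 10935 /8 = 1366.88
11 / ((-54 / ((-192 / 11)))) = 32 / 9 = 3.56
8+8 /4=10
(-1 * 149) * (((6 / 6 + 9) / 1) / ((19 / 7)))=-10430 / 19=-548.95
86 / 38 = 43 / 19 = 2.26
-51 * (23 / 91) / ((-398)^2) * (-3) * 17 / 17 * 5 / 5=0.00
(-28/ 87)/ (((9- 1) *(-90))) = 7/ 15660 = 0.00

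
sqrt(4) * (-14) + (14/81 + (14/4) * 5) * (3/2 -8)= -46291/324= -142.87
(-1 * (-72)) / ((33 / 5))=120 / 11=10.91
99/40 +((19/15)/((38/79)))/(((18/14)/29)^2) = 13046101/9720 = 1342.19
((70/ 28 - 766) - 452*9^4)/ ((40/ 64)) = -4746136.80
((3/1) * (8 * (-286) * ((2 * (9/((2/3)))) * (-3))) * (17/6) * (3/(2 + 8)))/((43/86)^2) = 9451728/5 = 1890345.60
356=356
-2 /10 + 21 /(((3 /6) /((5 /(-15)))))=-71 /5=-14.20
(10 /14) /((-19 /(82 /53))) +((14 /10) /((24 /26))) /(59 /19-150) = -80846321 /1180425540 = -0.07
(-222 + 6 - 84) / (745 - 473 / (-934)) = -93400 / 232101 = -0.40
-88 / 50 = -44 / 25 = -1.76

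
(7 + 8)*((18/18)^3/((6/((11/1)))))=27.50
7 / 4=1.75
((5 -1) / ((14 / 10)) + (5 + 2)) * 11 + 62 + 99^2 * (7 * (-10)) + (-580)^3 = -1370585297 / 7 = -195797899.57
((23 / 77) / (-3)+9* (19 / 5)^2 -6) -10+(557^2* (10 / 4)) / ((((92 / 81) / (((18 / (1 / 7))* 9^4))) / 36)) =2699420233275922637 / 132825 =20323133696788.43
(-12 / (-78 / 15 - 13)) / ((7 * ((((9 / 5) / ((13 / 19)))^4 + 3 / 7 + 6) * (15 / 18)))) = 2746250 / 1319992079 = 0.00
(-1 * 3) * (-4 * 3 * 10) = 360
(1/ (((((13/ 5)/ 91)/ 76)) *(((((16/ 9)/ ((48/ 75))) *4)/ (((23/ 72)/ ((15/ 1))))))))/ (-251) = -3059/ 150600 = -0.02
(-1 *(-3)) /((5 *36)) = 1 /60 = 0.02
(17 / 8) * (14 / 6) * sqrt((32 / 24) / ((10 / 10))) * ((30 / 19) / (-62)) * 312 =-15470 * sqrt(3) / 589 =-45.49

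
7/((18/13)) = 91/18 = 5.06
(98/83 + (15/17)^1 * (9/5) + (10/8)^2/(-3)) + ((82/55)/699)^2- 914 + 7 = -30189520597717601/33367734932400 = -904.75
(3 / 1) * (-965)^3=-2695896375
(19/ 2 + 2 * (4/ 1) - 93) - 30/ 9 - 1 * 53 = -131.83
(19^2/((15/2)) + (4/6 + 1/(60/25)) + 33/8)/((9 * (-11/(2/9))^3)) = -6401/130990365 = -0.00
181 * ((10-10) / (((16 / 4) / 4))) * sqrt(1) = 0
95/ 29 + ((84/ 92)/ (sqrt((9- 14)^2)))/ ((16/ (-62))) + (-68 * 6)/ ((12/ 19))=-17166759/ 26680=-643.43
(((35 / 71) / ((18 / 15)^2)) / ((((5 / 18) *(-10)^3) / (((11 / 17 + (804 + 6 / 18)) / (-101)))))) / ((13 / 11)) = 121583 / 14628840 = 0.01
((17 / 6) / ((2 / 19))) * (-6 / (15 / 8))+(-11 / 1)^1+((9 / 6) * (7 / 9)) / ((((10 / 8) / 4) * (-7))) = -293 / 3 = -97.67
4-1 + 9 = 12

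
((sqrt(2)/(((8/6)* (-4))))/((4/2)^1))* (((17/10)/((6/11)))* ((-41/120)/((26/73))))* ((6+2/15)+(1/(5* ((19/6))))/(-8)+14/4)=6141489343* sqrt(2)/2276352000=3.82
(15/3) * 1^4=5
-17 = -17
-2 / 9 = -0.22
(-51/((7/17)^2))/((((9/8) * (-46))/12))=78608/1127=69.75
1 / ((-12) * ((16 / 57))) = -19 / 64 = -0.30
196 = 196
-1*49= -49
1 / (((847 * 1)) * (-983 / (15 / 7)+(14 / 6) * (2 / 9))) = -135 / 52394573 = -0.00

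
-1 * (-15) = 15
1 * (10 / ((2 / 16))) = 80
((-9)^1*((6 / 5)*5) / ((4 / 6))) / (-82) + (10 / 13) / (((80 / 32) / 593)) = 195557 / 1066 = 183.45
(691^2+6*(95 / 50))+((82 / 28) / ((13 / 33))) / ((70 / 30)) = 3041646883 / 6370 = 477495.59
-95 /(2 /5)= -475 /2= -237.50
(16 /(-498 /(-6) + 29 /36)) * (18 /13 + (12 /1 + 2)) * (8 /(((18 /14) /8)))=819200 /5603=146.21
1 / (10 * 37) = 1 / 370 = 0.00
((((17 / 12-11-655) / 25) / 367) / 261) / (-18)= 11 / 713448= 0.00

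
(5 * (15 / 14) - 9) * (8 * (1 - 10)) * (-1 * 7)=-1836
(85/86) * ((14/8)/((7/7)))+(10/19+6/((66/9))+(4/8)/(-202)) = 22304945/7261496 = 3.07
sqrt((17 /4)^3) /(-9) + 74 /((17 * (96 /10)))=185 /408 - 17 * sqrt(17) /72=-0.52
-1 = -1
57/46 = 1.24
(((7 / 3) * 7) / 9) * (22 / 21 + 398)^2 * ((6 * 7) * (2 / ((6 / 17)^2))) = 142063961200 / 729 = 194875118.24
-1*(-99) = 99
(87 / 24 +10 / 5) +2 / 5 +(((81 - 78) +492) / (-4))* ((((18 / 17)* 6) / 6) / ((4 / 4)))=-85003 / 680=-125.00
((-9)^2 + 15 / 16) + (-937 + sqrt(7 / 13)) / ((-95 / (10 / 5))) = 154529 / 1520 - 2*sqrt(91) / 1235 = 101.65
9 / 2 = 4.50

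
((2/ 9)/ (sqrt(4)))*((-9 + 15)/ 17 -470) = -7984/ 153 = -52.18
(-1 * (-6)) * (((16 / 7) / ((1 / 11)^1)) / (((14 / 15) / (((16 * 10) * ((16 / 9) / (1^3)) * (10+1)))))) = 24780800 / 49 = 505730.61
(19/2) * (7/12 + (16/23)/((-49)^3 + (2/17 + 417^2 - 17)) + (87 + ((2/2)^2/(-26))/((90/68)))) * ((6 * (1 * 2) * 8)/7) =342293412674308/30007121235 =11407.07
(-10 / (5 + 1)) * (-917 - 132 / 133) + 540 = 825925 / 399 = 2069.99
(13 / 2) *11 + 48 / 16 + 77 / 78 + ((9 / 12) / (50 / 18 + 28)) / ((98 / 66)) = 159870397 / 2117388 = 75.50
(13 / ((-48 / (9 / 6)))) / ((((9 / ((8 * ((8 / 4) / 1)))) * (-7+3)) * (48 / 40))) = 65 / 432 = 0.15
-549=-549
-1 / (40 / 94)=-47 / 20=-2.35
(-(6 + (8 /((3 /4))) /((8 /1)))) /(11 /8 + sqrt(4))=-176 /81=-2.17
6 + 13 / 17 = 115 / 17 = 6.76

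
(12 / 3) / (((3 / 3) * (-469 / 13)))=-52 / 469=-0.11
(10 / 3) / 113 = 10 / 339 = 0.03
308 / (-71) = -308 / 71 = -4.34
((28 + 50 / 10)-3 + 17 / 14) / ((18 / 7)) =437 / 36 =12.14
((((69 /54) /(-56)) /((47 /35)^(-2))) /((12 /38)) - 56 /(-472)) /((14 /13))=-66209611 /6119668800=-0.01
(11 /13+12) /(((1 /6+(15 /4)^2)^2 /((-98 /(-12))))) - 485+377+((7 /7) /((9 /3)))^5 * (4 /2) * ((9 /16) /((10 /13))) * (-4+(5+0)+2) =-469223127839 /4366337040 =-107.46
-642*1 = -642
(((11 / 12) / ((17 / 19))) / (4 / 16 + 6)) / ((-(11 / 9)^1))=-57 / 425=-0.13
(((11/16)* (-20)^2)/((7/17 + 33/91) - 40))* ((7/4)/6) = -2977975/1456368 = -2.04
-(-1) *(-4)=-4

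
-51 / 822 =-17 / 274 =-0.06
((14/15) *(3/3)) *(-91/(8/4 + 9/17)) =-21658/645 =-33.58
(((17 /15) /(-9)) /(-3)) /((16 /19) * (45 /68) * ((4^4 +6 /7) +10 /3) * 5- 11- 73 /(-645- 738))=17719457 /301425578100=0.00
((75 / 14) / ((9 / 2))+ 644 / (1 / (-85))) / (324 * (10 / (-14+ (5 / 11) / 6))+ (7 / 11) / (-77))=127824918485 / 543386739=235.24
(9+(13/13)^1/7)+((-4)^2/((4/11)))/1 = 372/7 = 53.14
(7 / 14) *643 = 643 / 2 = 321.50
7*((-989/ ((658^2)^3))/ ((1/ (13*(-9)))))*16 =115713/ 724665088138012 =0.00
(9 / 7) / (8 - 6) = 9 / 14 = 0.64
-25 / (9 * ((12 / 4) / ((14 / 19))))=-0.68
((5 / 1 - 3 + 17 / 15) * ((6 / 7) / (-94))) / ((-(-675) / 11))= -11 / 23625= -0.00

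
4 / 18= 2 / 9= 0.22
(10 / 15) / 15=2 / 45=0.04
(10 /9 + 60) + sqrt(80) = 4 * sqrt(5) + 550 /9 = 70.06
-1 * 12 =-12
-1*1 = -1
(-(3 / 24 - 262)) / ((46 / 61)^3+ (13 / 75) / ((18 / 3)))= 106993168875 / 187007812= 572.13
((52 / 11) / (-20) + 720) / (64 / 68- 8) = -672979 / 6600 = -101.97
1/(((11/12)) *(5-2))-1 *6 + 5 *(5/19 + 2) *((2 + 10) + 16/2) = 46122/209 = 220.68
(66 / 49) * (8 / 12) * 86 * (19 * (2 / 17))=143792 / 833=172.62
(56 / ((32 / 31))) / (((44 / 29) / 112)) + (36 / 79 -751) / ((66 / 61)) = 1569391 / 474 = 3310.95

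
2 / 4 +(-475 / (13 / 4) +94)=-1343 / 26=-51.65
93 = 93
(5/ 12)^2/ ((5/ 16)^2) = 16/ 9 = 1.78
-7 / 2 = -3.50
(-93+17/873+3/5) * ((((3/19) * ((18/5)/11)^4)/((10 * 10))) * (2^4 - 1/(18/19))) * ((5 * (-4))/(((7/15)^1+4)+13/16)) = 10121723307648/106837252878125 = 0.09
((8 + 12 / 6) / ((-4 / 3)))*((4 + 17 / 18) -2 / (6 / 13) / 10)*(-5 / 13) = 1015 / 78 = 13.01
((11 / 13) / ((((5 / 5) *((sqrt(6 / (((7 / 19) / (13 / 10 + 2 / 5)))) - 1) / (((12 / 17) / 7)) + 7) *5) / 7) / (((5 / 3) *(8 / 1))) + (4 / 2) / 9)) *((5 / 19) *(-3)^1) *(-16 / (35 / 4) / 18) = -84480 / 147359459 + 2585088 *sqrt(33915) / 19598808047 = 0.02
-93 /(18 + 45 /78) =-806 /161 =-5.01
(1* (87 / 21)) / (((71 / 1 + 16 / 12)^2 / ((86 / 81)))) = 2494 / 2966607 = 0.00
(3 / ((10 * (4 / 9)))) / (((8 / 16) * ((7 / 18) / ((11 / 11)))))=243 / 70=3.47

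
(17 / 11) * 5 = 85 / 11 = 7.73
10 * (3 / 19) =30 / 19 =1.58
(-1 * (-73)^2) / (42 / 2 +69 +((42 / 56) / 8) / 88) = -15006464 / 253443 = -59.21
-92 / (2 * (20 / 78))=-897 / 5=-179.40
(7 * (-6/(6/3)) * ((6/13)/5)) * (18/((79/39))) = -6804/395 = -17.23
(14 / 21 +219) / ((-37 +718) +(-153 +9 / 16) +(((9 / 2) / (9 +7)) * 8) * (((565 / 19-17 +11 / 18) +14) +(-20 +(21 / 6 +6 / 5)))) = 1001680 / 2533857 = 0.40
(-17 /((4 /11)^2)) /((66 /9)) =-561 /32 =-17.53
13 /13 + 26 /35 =61 /35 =1.74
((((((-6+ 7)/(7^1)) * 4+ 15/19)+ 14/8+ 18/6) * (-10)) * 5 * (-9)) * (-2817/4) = -2060565075/1064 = -1936621.31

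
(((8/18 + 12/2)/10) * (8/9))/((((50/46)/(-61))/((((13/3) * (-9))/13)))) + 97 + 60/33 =7249081/37125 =195.26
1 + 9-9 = 1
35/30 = 7/6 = 1.17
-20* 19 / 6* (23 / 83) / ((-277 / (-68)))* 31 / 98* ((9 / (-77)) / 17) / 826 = 406410 / 35825702759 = 0.00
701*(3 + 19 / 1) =15422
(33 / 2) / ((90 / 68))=187 / 15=12.47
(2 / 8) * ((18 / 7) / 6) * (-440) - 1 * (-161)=113.86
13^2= 169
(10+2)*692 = 8304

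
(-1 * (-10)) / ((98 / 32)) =160 / 49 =3.27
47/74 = 0.64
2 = 2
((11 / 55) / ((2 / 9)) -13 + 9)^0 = 1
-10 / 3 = -3.33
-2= -2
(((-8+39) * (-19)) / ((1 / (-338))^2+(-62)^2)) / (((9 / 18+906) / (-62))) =8343924784 / 796186087781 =0.01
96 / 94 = 48 / 47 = 1.02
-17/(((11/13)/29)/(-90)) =576810/11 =52437.27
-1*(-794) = 794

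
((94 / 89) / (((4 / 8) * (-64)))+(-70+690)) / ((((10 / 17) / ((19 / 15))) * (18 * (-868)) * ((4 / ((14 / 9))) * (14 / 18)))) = -40736437 / 953510400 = -0.04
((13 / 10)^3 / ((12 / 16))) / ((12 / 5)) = 2197 / 1800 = 1.22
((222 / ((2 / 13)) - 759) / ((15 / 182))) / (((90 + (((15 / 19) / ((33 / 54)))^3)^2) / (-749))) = -4744310742196478684 / 72238450623825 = -65675.70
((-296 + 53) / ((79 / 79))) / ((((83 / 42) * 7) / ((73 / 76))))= -53217 / 3154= -16.87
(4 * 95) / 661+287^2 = 54446289 / 661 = 82369.57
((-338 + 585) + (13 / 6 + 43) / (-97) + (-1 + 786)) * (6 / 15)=600353 / 1455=412.61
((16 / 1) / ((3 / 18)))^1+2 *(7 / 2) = 103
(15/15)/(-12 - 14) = -1/26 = -0.04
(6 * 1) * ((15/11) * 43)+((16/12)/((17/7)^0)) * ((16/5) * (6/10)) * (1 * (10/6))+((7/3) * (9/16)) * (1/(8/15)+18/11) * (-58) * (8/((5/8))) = -3065.39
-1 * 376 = -376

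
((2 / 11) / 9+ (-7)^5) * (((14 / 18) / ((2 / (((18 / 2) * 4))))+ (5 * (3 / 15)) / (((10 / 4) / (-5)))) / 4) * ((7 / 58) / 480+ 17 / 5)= -157508913733 / 918720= -171443.87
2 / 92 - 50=-2299 / 46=-49.98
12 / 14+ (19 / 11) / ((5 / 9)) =1527 / 385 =3.97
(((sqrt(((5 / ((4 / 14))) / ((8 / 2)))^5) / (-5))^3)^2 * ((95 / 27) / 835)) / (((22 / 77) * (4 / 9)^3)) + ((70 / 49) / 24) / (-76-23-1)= 3496273009891252844398573 / 78970619465941647360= 44273.09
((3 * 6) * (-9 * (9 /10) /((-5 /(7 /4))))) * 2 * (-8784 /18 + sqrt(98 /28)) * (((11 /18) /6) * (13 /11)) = -149877 /25 + 2457 * sqrt(14) /400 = -5972.10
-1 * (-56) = 56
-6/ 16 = -0.38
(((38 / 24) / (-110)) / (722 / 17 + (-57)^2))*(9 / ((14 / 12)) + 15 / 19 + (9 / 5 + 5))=-173009 / 2585121000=-0.00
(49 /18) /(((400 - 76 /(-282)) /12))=2303 /28219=0.08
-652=-652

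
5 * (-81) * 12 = -4860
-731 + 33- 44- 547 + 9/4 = -5147/4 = -1286.75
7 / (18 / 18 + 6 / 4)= 14 / 5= 2.80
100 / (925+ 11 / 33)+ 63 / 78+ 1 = 8642 / 4511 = 1.92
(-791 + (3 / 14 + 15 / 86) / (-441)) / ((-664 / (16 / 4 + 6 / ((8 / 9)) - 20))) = -53957433 / 4896668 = -11.02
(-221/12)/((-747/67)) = 14807/8964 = 1.65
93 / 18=31 / 6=5.17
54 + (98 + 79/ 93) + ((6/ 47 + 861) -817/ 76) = 17540423/ 17484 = 1003.23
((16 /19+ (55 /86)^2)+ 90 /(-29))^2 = 56981980946881 /16607222438416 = 3.43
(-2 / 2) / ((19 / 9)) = -9 / 19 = -0.47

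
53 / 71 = 0.75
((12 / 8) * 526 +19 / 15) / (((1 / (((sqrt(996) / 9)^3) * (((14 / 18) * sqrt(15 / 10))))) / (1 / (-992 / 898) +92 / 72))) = 5726685181 * sqrt(166) / 6101730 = 12092.17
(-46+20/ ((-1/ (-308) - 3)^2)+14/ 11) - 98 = -1316658450/ 9371219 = -140.50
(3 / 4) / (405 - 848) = -0.00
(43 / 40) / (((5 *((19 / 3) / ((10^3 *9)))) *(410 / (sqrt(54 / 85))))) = 3483 *sqrt(510) / 132430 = 0.59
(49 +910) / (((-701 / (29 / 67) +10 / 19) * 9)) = -528409 / 8028747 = -0.07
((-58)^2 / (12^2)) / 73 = 0.32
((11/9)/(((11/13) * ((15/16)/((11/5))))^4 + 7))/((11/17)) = 31820152832/118206508473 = 0.27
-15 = -15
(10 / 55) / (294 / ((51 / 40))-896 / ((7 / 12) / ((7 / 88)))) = 17 / 10136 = 0.00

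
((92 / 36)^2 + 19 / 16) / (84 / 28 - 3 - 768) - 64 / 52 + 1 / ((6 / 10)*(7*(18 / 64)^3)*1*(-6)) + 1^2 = -4951004507 / 2445520896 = -2.02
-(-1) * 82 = 82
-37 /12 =-3.08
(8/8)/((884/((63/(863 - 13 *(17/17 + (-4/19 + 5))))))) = 133/1470092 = 0.00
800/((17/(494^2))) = 195228800/17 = 11484047.06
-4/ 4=-1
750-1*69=681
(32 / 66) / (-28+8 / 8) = -16 / 891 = -0.02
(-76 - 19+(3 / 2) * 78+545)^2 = 321489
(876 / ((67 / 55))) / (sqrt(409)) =48180*sqrt(409) / 27403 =35.56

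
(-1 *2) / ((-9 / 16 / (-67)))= -238.22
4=4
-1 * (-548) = 548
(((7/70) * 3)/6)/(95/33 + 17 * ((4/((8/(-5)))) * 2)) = -33/54200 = -0.00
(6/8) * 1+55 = 223/4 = 55.75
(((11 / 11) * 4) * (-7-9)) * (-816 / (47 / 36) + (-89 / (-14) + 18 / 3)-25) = 13426656 / 329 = 40810.50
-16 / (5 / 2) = -32 / 5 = -6.40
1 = 1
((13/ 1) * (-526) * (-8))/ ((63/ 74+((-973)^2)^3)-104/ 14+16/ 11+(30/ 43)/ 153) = 683565538656/ 10603228441879985166741649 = 0.00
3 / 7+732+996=12099 / 7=1728.43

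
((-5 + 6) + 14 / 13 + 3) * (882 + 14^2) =71148 / 13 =5472.92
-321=-321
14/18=7/9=0.78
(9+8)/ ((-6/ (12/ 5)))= -34/ 5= -6.80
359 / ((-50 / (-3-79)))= 588.76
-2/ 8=-1/ 4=-0.25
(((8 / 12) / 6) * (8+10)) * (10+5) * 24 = 720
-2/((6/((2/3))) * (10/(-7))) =7/45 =0.16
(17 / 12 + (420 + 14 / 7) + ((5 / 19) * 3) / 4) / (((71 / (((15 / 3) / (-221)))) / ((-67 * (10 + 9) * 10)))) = 80889100 / 47073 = 1718.38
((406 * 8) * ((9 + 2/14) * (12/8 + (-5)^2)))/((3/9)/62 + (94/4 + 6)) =9148224/343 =26671.21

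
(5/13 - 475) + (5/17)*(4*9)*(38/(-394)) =-20707790/43537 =-475.64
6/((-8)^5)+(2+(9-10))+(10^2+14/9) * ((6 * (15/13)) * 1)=149962713/212992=704.08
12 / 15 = 4 / 5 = 0.80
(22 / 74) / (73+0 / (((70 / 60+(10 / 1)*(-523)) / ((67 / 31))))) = 11 / 2701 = 0.00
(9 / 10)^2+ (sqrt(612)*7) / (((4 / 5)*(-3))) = 81 / 100 - 35*sqrt(17) / 2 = -71.34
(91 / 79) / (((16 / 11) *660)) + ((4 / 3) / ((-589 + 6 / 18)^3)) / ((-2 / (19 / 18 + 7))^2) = 187934440901 / 156639644850240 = 0.00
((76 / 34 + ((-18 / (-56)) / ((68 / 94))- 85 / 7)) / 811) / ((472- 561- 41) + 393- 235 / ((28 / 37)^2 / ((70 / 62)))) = 0.00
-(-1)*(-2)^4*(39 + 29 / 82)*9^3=18819864 / 41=459021.07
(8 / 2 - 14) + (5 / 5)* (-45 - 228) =-283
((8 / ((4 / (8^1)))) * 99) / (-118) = -792 / 59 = -13.42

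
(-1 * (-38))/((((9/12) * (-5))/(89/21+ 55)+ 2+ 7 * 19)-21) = 189088/566949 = 0.33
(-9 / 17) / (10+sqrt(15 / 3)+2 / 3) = -864 / 16643+81*sqrt(5) / 16643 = -0.04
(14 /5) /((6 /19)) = 133 /15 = 8.87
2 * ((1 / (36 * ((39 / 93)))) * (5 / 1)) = 155 / 234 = 0.66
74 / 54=37 / 27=1.37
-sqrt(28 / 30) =-sqrt(210) / 15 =-0.97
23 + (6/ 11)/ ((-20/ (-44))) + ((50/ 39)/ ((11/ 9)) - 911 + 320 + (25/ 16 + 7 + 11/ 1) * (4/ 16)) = -25664973/ 45760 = -560.86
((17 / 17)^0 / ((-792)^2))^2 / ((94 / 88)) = 1 / 420286952448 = 0.00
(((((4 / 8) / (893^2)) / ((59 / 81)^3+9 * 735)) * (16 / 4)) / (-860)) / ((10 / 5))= -531441 / 2411080138287027160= -0.00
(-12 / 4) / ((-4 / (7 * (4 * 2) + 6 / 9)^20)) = 101605785166189313060040025000000000000000000 / 1162261467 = 87420763787731520019531050000000000.00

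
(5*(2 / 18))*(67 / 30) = 1.24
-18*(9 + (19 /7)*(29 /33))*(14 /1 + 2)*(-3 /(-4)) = -189360 /77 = -2459.22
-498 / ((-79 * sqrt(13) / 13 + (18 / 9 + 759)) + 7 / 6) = -177633612 / 271635601- 1416312 * sqrt(13) / 271635601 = -0.67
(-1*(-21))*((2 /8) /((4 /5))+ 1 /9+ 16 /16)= 1435 /48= 29.90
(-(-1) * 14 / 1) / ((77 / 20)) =40 / 11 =3.64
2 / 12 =1 / 6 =0.17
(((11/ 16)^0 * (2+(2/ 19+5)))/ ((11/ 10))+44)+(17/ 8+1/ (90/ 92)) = 4033357/ 75240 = 53.61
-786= -786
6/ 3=2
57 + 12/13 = 753/13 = 57.92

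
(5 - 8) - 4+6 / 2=-4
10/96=5/48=0.10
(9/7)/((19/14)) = 18/19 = 0.95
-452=-452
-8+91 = 83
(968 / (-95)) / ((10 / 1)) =-484 / 475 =-1.02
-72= -72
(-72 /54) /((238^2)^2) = -1 /2406407052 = -0.00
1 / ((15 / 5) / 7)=7 / 3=2.33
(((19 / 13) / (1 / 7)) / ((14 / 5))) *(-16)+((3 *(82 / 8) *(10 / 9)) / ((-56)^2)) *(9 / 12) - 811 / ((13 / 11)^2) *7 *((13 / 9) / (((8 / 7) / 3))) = -15136394629 / 978432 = -15470.05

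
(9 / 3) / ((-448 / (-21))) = 9 / 64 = 0.14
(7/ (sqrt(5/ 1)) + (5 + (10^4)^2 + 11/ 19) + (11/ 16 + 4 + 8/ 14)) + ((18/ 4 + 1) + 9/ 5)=7*sqrt(5)/ 5 + 1064000192987/ 10640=100000021.27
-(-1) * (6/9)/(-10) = -1/15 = -0.07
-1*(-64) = 64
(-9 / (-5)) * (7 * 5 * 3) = 189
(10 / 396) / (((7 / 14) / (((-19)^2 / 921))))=1805 / 91179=0.02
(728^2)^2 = 280883040256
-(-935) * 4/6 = 1870/3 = 623.33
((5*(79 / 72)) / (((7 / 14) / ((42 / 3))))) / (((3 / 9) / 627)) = 577885 / 2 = 288942.50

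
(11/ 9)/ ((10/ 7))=77/ 90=0.86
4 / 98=2 / 49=0.04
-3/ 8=-0.38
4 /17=0.24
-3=-3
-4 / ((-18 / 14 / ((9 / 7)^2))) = 36 / 7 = 5.14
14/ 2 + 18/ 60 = 73/ 10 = 7.30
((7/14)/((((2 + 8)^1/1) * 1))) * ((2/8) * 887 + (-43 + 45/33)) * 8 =72.05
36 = 36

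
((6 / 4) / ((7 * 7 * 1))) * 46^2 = 3174 / 49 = 64.78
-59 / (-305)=59 / 305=0.19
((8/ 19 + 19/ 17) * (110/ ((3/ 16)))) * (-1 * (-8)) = 6997760/ 969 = 7221.63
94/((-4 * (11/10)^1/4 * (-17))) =940/187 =5.03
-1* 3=-3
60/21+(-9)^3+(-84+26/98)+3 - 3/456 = -6009673/7448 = -806.88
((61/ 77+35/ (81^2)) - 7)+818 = 410117683/ 505197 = 811.80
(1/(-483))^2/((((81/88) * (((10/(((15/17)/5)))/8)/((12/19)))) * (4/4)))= 1408/3390855615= 0.00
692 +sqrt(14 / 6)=sqrt(21) / 3 +692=693.53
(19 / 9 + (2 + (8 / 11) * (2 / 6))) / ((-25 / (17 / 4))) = -7327 / 9900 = -0.74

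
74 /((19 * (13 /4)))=296 /247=1.20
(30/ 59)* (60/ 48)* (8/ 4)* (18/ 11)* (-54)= -72900/ 649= -112.33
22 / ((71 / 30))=660 / 71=9.30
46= 46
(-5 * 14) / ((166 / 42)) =-1470 / 83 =-17.71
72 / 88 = 9 / 11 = 0.82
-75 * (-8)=600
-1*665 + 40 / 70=-4651 / 7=-664.43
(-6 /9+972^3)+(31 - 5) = 2754990220 /3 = 918330073.33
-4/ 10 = -2/ 5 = -0.40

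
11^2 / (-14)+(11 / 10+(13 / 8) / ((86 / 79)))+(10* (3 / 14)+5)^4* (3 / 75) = 810029359 / 8259440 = 98.07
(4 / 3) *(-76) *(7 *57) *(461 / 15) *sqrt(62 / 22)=-18639152 *sqrt(341) / 165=-2086024.45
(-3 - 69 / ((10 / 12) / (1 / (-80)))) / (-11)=393 / 2200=0.18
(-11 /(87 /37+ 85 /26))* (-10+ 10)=0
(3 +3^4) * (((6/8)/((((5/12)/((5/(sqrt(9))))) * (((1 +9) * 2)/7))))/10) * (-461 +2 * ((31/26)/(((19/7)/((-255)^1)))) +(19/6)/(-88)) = -13133472303/2173600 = -6042.27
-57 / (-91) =57 / 91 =0.63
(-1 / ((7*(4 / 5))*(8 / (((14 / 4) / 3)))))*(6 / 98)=-5 / 3136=-0.00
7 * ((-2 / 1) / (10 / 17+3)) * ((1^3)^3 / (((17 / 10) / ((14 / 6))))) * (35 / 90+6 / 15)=-4.22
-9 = -9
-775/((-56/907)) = 702925/56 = 12552.23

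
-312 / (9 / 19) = -1976 / 3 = -658.67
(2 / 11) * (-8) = -16 / 11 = -1.45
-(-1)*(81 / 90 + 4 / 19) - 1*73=-13659 / 190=-71.89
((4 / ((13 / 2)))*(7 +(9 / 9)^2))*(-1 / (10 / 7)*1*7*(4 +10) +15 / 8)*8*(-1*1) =170816 / 65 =2627.94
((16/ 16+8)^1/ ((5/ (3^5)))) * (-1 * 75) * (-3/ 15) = 6561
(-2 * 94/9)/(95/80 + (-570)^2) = -3008/46785771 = -0.00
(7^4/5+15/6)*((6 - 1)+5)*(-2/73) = -9654/73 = -132.25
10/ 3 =3.33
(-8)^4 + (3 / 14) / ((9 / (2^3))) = 86020 / 21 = 4096.19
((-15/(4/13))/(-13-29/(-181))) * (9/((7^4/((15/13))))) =366525/22319696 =0.02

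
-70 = -70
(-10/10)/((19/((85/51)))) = -5/57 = -0.09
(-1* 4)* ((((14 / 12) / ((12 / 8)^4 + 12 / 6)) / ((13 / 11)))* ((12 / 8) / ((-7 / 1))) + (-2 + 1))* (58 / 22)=175508 / 16159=10.86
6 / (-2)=-3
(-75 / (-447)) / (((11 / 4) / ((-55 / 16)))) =-125 / 596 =-0.21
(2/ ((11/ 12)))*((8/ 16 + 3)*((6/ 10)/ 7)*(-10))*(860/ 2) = -30960/ 11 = -2814.55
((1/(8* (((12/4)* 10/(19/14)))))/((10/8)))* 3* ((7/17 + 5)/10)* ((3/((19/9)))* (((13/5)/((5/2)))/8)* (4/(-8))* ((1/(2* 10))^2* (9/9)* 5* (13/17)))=-0.00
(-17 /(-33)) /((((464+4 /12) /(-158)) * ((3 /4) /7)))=-10744 /6567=-1.64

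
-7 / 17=-0.41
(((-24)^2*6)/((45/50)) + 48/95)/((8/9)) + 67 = 416819/95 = 4387.57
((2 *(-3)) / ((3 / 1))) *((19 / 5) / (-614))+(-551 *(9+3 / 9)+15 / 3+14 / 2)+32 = -23479303 / 4605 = -5098.65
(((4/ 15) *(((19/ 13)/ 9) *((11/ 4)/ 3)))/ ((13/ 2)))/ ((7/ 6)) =836/ 159705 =0.01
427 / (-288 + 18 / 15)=-2135 / 1434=-1.49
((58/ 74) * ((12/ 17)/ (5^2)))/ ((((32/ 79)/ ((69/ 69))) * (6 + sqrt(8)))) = 20619/ 1761200- 6873 * sqrt(2)/ 1761200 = 0.01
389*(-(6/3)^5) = -12448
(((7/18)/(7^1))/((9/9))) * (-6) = -1/3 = -0.33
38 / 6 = 19 / 3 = 6.33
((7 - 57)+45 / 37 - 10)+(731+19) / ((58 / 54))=686175 / 1073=639.49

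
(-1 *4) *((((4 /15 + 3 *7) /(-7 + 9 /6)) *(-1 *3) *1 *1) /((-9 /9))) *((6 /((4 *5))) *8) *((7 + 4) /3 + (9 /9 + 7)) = 6496 /5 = 1299.20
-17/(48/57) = -323/16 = -20.19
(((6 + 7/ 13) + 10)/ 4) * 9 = 1935/ 52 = 37.21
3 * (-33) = -99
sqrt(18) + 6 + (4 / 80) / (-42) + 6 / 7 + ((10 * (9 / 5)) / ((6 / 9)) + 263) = 3 * sqrt(2) + 249359 / 840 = 301.10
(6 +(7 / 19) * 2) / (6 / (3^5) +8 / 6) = 5184 / 1045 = 4.96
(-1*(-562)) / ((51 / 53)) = 29786 / 51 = 584.04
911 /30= 30.37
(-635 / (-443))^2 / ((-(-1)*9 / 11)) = 4435475 / 1766241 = 2.51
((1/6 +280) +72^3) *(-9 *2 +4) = -15688183/3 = -5229394.33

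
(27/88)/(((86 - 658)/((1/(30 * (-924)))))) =3/155034880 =0.00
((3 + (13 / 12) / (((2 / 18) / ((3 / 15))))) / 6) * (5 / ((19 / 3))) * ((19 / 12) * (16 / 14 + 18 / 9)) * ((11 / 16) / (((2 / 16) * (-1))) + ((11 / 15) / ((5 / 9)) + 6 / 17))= -1180839 / 95200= -12.40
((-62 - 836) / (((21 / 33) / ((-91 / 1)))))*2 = 256828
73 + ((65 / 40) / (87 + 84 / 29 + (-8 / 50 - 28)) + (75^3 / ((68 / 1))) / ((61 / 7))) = 22421078919 / 28563128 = 784.97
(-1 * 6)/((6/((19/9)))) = -19/9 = -2.11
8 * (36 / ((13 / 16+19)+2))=13.20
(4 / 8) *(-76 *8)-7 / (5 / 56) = -1912 / 5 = -382.40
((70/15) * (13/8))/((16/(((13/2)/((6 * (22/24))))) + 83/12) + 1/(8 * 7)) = 16562/44713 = 0.37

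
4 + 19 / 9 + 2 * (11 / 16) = 7.49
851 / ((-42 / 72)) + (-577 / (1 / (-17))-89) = 57828 / 7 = 8261.14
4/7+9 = 67/7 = 9.57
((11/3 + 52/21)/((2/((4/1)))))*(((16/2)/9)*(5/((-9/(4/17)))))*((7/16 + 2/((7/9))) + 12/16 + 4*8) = -382700/7497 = -51.05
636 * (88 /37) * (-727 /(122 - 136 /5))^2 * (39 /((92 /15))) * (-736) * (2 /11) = -17479511088000 /230917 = -75696077.33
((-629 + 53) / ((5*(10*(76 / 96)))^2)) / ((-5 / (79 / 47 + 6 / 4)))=12400128 / 53021875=0.23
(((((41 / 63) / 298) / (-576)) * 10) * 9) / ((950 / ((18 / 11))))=-0.00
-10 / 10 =-1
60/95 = 12/19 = 0.63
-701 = -701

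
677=677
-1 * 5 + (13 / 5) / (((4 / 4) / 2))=1 / 5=0.20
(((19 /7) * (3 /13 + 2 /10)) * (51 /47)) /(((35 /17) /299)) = 1515516 /8225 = 184.26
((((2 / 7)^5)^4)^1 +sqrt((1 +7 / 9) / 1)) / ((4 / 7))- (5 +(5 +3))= -364764645931154144 / 34196685556119429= -10.67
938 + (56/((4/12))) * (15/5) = 1442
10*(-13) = -130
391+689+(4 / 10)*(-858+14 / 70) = 18422 / 25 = 736.88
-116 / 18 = -58 / 9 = -6.44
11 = 11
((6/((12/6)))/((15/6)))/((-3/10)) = -4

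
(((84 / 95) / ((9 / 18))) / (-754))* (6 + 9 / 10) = -2898 / 179075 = -0.02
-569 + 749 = 180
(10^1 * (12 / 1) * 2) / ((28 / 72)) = 4320 / 7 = 617.14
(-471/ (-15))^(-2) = 25/ 24649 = 0.00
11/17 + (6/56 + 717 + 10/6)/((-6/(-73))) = 74933401/8568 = 8745.73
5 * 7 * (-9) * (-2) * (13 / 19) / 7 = 1170 / 19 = 61.58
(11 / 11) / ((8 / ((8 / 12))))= 1 / 12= 0.08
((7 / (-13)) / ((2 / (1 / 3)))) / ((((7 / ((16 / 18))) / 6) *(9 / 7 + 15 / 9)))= -28 / 1209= -0.02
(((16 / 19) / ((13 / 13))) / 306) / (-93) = -8 / 270351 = -0.00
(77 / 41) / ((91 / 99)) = 1089 / 533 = 2.04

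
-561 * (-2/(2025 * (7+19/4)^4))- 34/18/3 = -691256227/1097928225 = -0.63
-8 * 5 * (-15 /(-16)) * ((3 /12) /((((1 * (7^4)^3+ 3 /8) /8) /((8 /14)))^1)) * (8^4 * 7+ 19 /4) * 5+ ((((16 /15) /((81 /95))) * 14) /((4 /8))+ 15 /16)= 108388010446757849 /3013635779780976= 35.97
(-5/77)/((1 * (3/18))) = -30/77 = -0.39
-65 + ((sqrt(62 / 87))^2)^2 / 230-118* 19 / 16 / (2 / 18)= -9234429539 / 6963480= -1326.12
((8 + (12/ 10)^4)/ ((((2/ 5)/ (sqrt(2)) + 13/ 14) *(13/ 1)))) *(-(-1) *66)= 5817504/ 95825 - 81445056 *sqrt(2)/ 6228625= 42.22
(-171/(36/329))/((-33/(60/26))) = 31255/286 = 109.28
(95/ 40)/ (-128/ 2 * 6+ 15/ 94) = -0.01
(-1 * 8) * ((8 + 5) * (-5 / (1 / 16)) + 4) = 8288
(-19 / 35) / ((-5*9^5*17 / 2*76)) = 1 / 351341550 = 0.00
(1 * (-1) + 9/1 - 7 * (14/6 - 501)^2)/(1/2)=-31332080/9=-3481342.22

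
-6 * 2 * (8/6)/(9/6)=-32/3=-10.67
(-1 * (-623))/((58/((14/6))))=4361/174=25.06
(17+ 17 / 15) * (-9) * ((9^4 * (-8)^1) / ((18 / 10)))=4758912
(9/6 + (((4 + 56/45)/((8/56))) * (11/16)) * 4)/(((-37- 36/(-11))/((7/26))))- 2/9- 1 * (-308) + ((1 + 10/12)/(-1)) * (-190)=9029941/13780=655.29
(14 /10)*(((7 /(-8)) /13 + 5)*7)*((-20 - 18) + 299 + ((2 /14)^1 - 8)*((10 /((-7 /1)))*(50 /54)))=6822007 /520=13119.24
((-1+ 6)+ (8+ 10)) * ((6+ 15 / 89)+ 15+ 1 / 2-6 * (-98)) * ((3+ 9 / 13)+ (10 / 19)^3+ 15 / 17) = 17859879061367 / 269819342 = 66191.99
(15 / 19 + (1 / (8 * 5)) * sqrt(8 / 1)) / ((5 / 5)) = sqrt(2) / 20 + 15 / 19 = 0.86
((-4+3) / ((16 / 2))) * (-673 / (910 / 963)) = 648099 / 7280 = 89.02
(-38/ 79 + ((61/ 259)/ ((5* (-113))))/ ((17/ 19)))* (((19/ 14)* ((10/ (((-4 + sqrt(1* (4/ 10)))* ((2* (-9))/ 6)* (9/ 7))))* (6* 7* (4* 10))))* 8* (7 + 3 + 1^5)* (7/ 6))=-34076275587200/ 454821723- 1703813779360* sqrt(10)/ 454821723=-86768.52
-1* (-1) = 1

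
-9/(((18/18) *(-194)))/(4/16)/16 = 9/776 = 0.01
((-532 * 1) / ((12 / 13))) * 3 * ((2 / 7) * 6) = -2964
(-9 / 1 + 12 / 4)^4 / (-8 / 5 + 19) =2160 / 29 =74.48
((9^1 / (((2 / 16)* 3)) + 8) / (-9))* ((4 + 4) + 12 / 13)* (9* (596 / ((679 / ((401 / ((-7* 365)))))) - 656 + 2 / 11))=46466076517632 / 248082835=187300.65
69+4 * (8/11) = 791/11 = 71.91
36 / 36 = 1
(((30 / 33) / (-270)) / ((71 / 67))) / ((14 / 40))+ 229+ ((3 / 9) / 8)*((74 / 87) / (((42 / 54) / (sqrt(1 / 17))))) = 37*sqrt(17) / 13804+ 33801121 / 147609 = 229.00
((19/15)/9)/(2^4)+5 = 10819/2160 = 5.01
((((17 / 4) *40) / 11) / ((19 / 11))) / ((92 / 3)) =255 / 874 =0.29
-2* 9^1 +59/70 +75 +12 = 69.84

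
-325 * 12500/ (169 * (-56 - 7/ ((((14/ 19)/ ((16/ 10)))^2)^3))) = 20516357421875/ 674069674122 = 30.44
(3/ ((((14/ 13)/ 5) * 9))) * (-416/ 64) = -10.06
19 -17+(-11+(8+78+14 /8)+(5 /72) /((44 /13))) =249545 /3168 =78.77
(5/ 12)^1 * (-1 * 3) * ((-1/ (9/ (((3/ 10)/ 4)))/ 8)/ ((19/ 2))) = 0.00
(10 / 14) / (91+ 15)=5 / 742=0.01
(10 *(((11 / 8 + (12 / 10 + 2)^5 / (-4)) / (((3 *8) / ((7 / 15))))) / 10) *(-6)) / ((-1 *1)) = -14439439 / 1500000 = -9.63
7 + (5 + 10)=22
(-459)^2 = 210681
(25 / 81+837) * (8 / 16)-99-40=22652 / 81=279.65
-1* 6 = -6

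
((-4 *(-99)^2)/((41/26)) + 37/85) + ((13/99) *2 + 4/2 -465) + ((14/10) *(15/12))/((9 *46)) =-1607597485063/63482760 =-25323.37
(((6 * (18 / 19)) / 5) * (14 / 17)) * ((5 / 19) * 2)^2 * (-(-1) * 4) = 120960 / 116603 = 1.04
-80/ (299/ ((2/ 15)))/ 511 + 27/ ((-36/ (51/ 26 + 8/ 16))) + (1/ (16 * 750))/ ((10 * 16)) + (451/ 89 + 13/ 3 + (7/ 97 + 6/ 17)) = 26426733990482033/ 3311773503360000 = 7.98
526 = 526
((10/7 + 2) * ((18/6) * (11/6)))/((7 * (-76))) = -33/931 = -0.04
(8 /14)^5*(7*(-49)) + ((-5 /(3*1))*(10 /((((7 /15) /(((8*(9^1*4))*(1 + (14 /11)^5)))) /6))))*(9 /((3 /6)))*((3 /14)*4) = -32606876916224 /7891499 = -4131899.01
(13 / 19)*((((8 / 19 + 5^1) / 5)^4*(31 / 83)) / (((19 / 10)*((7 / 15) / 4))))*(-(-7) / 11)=1088592121032 / 1073822233825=1.01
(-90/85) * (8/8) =-18/17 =-1.06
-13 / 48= -0.27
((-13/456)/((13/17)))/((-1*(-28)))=-17/12768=-0.00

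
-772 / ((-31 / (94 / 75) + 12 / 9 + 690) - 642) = -217704 / 6937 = -31.38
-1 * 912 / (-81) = 304 / 27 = 11.26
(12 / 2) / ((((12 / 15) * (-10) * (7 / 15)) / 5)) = -225 / 28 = -8.04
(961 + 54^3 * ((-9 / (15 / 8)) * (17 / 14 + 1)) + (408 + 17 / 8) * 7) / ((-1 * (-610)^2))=4.49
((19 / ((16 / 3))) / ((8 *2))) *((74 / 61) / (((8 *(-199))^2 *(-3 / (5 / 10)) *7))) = -703 / 277047328768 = -0.00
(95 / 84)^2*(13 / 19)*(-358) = -1105325 / 3528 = -313.30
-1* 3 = -3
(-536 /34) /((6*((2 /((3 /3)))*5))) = -67 /255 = -0.26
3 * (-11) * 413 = -13629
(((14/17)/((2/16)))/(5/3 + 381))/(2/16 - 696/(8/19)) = -96/9216431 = -0.00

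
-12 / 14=-6 / 7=-0.86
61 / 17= 3.59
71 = 71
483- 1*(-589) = 1072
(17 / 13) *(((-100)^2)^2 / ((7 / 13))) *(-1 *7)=-1700000000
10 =10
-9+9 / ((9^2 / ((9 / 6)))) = -53 / 6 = -8.83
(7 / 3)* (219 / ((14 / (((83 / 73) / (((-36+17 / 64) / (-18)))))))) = 47808 / 2287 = 20.90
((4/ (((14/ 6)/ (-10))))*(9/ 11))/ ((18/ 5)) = -300/ 77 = -3.90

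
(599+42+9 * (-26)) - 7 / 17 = 6912 / 17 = 406.59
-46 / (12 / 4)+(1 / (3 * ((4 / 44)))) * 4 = -0.67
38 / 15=2.53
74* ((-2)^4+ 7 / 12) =7363 / 6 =1227.17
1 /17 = 0.06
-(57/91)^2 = -3249/8281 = -0.39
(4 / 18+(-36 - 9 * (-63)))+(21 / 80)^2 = 30602369 / 57600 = 531.29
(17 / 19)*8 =136 / 19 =7.16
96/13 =7.38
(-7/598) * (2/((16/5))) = -35/4784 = -0.01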